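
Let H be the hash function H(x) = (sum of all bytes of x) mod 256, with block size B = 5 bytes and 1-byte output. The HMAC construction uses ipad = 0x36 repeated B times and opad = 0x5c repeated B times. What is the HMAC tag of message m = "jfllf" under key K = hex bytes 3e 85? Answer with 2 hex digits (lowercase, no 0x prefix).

Key hex bytes 3e 85 is 2 bytes ≤ B = 5; zero-pad to 5 bytes: K' = 3e 85 00 00 00.
K' ⊕ ipad = 08 b3 36 36 36.  K' ⊕ opad = 62 d9 5c 5c 5c.
Inner input = (K'⊕ipad) ∥ m = 08 b3 36 36 36 ∥ 6a 66 6c 6c 66.
Inner hash: sum = 8+179+54+54+54+106+102+108+108+102 = 875; mod 256 = 107 → 6b.
Outer input = (K'⊕opad) ∥ inner = 62 d9 5c 5c 5c ∥ 6b.
Outer hash (tag): sum = 98+217+92+92+92+107 = 698; mod 256 = 186 → ba.

ba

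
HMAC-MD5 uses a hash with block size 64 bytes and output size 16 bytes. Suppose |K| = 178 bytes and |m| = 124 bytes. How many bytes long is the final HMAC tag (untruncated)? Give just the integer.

16

The tag is one MD5 digest: 16 bytes.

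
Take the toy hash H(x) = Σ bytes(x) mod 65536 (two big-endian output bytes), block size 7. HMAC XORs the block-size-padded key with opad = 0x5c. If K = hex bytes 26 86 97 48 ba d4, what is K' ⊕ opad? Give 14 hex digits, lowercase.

7adacb14e6885c

Key hex bytes 26 86 97 48 ba d4 is 6 bytes ≤ B = 7; zero-pad to 7 bytes: K' = 26 86 97 48 ba d4 00.
XOR each byte with 0x5c: 26⊕5c=7a, 86⊕5c=da, 97⊕5c=cb, 48⊕5c=14, ba⊕5c=e6, d4⊕5c=88, 00⊕5c=5c.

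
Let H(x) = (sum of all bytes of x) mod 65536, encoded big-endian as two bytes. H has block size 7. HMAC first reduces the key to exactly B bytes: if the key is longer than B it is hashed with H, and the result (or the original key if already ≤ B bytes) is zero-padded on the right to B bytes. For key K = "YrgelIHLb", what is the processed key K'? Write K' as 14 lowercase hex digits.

|K| = 9 > B = 7, so first hash the key.
H(K): sum = 89+114+103+101+108+73+72+76+98 = 834 → 03 42.
Zero-pad H(K) = 03 42 to 7 bytes: K' = 03 42 00 00 00 00 00.

03420000000000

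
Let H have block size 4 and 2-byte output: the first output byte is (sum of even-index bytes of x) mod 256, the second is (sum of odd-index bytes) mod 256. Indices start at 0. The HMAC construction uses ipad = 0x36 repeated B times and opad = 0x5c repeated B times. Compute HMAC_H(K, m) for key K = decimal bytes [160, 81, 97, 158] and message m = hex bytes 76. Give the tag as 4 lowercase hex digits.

Key decimal bytes [160, 81, 97, 158] = a0 51 61 9e is exactly B = 4 bytes: K' = a0 51 61 9e.
K' ⊕ ipad = 96 67 57 a8.  K' ⊕ opad = fc 0d 3d c2.
Inner input = (K'⊕ipad) ∥ m = 96 67 57 a8 ∥ 76.
Inner hash: even-index sum = 355 mod 256 = 99; odd-index sum = 271 mod 256 = 15 → 63 0f.
Outer input = (K'⊕opad) ∥ inner = fc 0d 3d c2 ∥ 63 0f.
Outer hash (tag): even-index sum = 412 mod 256 = 156; odd-index sum = 222 mod 256 = 222 → 9c de.

9cde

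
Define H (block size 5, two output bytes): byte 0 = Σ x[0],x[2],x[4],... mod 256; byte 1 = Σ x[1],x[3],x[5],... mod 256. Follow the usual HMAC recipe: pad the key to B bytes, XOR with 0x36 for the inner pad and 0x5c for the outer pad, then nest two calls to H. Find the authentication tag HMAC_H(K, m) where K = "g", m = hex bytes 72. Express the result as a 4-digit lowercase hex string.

d175

Key "g" = 67 is 1 byte ≤ B = 5; zero-pad to 5 bytes: K' = 67 00 00 00 00.
K' ⊕ ipad = 51 36 36 36 36.  K' ⊕ opad = 3b 5c 5c 5c 5c.
Inner input = (K'⊕ipad) ∥ m = 51 36 36 36 36 ∥ 72.
Inner hash: even-index sum = 189 mod 256 = 189; odd-index sum = 222 mod 256 = 222 → bd de.
Outer input = (K'⊕opad) ∥ inner = 3b 5c 5c 5c 5c ∥ bd de.
Outer hash (tag): even-index sum = 465 mod 256 = 209; odd-index sum = 373 mod 256 = 117 → d1 75.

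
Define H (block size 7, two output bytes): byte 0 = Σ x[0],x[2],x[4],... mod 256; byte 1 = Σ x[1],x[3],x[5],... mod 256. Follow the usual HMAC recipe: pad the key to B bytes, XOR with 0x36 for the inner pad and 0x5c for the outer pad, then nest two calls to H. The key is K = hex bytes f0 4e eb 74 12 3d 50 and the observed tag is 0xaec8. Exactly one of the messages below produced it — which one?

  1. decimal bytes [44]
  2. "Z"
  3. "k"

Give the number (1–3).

1

Key hex bytes f0 4e eb 74 12 3d 50 is exactly B = 7 bytes: K' = f0 4e eb 74 12 3d 50.
K' ⊕ ipad = c6 78 dd 42 24 0b 66; K' ⊕ opad = ac 12 b7 28 4e 61 0c.
m1: inner = H(c6 78 dd 42 24 0b 66 2c) = 2d f1; tag = H(ac 12 b7 28 4e 61 0c 2d f1) = aec8 ← matches
m2: inner = H(c6 78 dd 42 24 0b 66 5a) = 2d 1f; tag = H(ac 12 b7 28 4e 61 0c 2d 1f) = dcc8
m3: inner = H(c6 78 dd 42 24 0b 66 6b) = 2d 30; tag = H(ac 12 b7 28 4e 61 0c 2d 30) = edc8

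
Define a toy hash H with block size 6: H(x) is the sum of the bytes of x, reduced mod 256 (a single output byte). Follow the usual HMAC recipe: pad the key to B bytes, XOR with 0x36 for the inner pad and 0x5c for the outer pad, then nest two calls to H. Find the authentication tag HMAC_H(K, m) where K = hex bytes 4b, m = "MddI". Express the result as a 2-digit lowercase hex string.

Key hex bytes 4b is 1 byte ≤ B = 6; zero-pad to 6 bytes: K' = 4b 00 00 00 00 00.
K' ⊕ ipad = 7d 36 36 36 36 36.  K' ⊕ opad = 17 5c 5c 5c 5c 5c.
Inner input = (K'⊕ipad) ∥ m = 7d 36 36 36 36 36 ∥ 4d 64 64 49.
Inner hash: sum = 125+54+54+54+54+54+77+100+100+73 = 745; mod 256 = 233 → e9.
Outer input = (K'⊕opad) ∥ inner = 17 5c 5c 5c 5c 5c ∥ e9.
Outer hash (tag): sum = 23+92+92+92+92+92+233 = 716; mod 256 = 204 → cc.

cc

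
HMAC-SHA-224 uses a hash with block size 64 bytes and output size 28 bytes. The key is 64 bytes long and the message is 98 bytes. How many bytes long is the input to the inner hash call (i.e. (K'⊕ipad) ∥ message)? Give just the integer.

162

Key is 64 ≤ 64 bytes, zero-padded: |K'| = 64.
Inner input = (K'⊕ipad) ∥ m → 64 + 98 = 162 bytes.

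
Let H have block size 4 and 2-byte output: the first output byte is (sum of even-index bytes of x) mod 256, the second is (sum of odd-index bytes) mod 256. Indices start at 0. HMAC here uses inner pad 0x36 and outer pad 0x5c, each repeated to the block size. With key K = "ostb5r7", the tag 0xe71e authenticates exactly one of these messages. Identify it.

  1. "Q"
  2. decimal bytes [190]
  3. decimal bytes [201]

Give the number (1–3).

Key "ostb5r7" = 6f 73 74 62 35 72 37 is 7 bytes > B = 4, so hash it first: H(key) = 4f 47, then zero-pad to 4 bytes: K' = 4f 47 00 00.
K' ⊕ ipad = 79 71 36 36; K' ⊕ opad = 13 1b 5c 5c.
m1: inner = H(79 71 36 36 51) = 00 a7; tag = H(13 1b 5c 5c 00 a7) = 6f1e
m2: inner = H(79 71 36 36 be) = 6d a7; tag = H(13 1b 5c 5c 6d a7) = dc1e
m3: inner = H(79 71 36 36 c9) = 78 a7; tag = H(13 1b 5c 5c 78 a7) = e71e ← matches

3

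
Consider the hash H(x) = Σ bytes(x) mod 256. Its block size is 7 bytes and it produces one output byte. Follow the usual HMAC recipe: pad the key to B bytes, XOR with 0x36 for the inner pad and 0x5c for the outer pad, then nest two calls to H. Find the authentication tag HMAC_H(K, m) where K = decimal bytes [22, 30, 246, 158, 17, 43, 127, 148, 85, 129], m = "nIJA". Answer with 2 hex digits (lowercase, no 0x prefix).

3a

Key decimal bytes [22, 30, 246, 158, 17, 43, 127, 148, 85, 129] = 16 1e f6 9e 11 2b 7f 94 55 81 is 10 bytes > B = 7, so hash it first: H(key) = ed, then zero-pad to 7 bytes: K' = ed 00 00 00 00 00 00.
K' ⊕ ipad = db 36 36 36 36 36 36.  K' ⊕ opad = b1 5c 5c 5c 5c 5c 5c.
Inner input = (K'⊕ipad) ∥ m = db 36 36 36 36 36 36 ∥ 6e 49 4a 41.
Inner hash: sum = 219+54+54+54+54+54+54+110+73+74+65 = 865; mod 256 = 97 → 61.
Outer input = (K'⊕opad) ∥ inner = b1 5c 5c 5c 5c 5c 5c ∥ 61.
Outer hash (tag): sum = 177+92+92+92+92+92+92+97 = 826; mod 256 = 58 → 3a.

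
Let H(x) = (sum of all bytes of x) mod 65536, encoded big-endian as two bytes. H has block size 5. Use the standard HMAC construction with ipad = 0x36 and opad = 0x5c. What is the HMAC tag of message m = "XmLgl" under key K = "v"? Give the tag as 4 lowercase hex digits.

Key "v" = 76 is 1 byte ≤ B = 5; zero-pad to 5 bytes: K' = 76 00 00 00 00.
K' ⊕ ipad = 40 36 36 36 36.  K' ⊕ opad = 2a 5c 5c 5c 5c.
Inner input = (K'⊕ipad) ∥ m = 40 36 36 36 36 ∥ 58 6d 4c 67 6c.
Inner hash: sum = 64+54+54+54+54+88+109+76+103+108 = 764 → 02 fc.
Outer input = (K'⊕opad) ∥ inner = 2a 5c 5c 5c 5c ∥ 02 fc.
Outer hash (tag): sum = 42+92+92+92+92+2+252 = 664 → 02 98.

0298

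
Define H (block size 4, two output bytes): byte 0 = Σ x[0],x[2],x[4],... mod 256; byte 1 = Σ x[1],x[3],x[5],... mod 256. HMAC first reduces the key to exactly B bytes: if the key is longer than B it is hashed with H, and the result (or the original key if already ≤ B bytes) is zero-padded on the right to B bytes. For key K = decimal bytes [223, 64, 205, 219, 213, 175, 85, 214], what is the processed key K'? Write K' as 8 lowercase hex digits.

|K| = 8 > B = 4, so first hash the key.
H(K): even-index sum = 726 mod 256 = 214; odd-index sum = 672 mod 256 = 160 → d6 a0.
Zero-pad H(K) = d6 a0 to 4 bytes: K' = d6 a0 00 00.

d6a00000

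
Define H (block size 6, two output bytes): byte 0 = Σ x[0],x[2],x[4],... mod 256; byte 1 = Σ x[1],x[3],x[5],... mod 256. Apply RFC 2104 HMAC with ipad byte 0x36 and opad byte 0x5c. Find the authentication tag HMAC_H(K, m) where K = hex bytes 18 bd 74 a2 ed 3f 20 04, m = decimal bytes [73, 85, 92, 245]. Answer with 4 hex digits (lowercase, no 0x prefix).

Key hex bytes 18 bd 74 a2 ed 3f 20 04 is 8 bytes > B = 6, so hash it first: H(key) = 99 a2, then zero-pad to 6 bytes: K' = 99 a2 00 00 00 00.
K' ⊕ ipad = af 94 36 36 36 36.  K' ⊕ opad = c5 fe 5c 5c 5c 5c.
Inner input = (K'⊕ipad) ∥ m = af 94 36 36 36 36 ∥ 49 55 5c f5.
Inner hash: even-index sum = 448 mod 256 = 192; odd-index sum = 586 mod 256 = 74 → c0 4a.
Outer input = (K'⊕opad) ∥ inner = c5 fe 5c 5c 5c 5c ∥ c0 4a.
Outer hash (tag): even-index sum = 573 mod 256 = 61; odd-index sum = 512 mod 256 = 0 → 3d 00.

3d00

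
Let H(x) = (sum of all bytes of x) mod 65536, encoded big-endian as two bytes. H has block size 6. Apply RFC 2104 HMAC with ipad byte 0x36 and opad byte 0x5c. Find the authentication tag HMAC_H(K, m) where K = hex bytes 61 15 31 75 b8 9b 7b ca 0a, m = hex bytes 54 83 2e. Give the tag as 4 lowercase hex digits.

034d

Key hex bytes 61 15 31 75 b8 9b 7b ca 0a is 9 bytes > B = 6, so hash it first: H(key) = 03 be, then zero-pad to 6 bytes: K' = 03 be 00 00 00 00.
K' ⊕ ipad = 35 88 36 36 36 36.  K' ⊕ opad = 5f e2 5c 5c 5c 5c.
Inner input = (K'⊕ipad) ∥ m = 35 88 36 36 36 36 ∥ 54 83 2e.
Inner hash: sum = 53+136+54+54+54+54+84+131+46 = 666 → 02 9a.
Outer input = (K'⊕opad) ∥ inner = 5f e2 5c 5c 5c 5c ∥ 02 9a.
Outer hash (tag): sum = 95+226+92+92+92+92+2+154 = 845 → 03 4d.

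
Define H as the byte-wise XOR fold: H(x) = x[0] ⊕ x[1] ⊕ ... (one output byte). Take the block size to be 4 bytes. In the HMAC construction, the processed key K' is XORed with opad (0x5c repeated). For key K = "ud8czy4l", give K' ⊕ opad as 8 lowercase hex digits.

Key "ud8czy4l" = 75 64 38 63 7a 79 34 6c is 8 bytes > B = 4, so hash it first: H(key) = 11, then zero-pad to 4 bytes: K' = 11 00 00 00.
XOR each byte with 0x5c: 11⊕5c=4d, 00⊕5c=5c, 00⊕5c=5c, 00⊕5c=5c.

4d5c5c5c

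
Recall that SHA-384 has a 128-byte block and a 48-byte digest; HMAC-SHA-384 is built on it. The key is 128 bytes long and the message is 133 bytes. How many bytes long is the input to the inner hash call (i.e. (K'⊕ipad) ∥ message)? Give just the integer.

Key is 128 ≤ 128 bytes, zero-padded: |K'| = 128.
Inner input = (K'⊕ipad) ∥ m → 128 + 133 = 261 bytes.

261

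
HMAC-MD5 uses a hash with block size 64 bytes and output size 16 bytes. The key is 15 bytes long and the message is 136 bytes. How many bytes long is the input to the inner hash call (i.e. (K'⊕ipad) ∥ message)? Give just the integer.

Key is 15 ≤ 64 bytes, zero-padded: |K'| = 64.
Inner input = (K'⊕ipad) ∥ m → 64 + 136 = 200 bytes.

200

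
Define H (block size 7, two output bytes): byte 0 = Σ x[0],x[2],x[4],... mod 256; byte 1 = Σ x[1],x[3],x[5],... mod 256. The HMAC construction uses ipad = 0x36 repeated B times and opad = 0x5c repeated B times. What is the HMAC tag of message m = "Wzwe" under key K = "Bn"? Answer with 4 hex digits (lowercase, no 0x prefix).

Key "Bn" = 42 6e is 2 bytes ≤ B = 7; zero-pad to 7 bytes: K' = 42 6e 00 00 00 00 00.
K' ⊕ ipad = 74 58 36 36 36 36 36.  K' ⊕ opad = 1e 32 5c 5c 5c 5c 5c.
Inner input = (K'⊕ipad) ∥ m = 74 58 36 36 36 36 36 ∥ 57 7a 77 65.
Inner hash: even-index sum = 501 mod 256 = 245; odd-index sum = 402 mod 256 = 146 → f5 92.
Outer input = (K'⊕opad) ∥ inner = 1e 32 5c 5c 5c 5c 5c ∥ f5 92.
Outer hash (tag): even-index sum = 452 mod 256 = 196; odd-index sum = 479 mod 256 = 223 → c4 df.

c4df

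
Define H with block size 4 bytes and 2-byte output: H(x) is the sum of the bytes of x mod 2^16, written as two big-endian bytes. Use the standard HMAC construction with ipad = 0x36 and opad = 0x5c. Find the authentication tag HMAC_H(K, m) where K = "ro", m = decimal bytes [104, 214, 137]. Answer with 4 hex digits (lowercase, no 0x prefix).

01eb

Key "ro" = 72 6f is 2 bytes ≤ B = 4; zero-pad to 4 bytes: K' = 72 6f 00 00.
K' ⊕ ipad = 44 59 36 36.  K' ⊕ opad = 2e 33 5c 5c.
Inner input = (K'⊕ipad) ∥ m = 44 59 36 36 ∥ 68 d6 89.
Inner hash: sum = 68+89+54+54+104+214+137 = 720 → 02 d0.
Outer input = (K'⊕opad) ∥ inner = 2e 33 5c 5c ∥ 02 d0.
Outer hash (tag): sum = 46+51+92+92+2+208 = 491 → 01 eb.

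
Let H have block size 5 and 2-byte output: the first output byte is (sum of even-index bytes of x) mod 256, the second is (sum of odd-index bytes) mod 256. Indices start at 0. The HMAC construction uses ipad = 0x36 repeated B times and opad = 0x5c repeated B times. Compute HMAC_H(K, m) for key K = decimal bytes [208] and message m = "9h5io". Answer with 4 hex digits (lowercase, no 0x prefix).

8ddb

Key decimal bytes [208] = d0 is 1 byte ≤ B = 5; zero-pad to 5 bytes: K' = d0 00 00 00 00.
K' ⊕ ipad = e6 36 36 36 36.  K' ⊕ opad = 8c 5c 5c 5c 5c.
Inner input = (K'⊕ipad) ∥ m = e6 36 36 36 36 ∥ 39 68 35 69 6f.
Inner hash: even-index sum = 547 mod 256 = 35; odd-index sum = 329 mod 256 = 73 → 23 49.
Outer input = (K'⊕opad) ∥ inner = 8c 5c 5c 5c 5c ∥ 23 49.
Outer hash (tag): even-index sum = 397 mod 256 = 141; odd-index sum = 219 mod 256 = 219 → 8d db.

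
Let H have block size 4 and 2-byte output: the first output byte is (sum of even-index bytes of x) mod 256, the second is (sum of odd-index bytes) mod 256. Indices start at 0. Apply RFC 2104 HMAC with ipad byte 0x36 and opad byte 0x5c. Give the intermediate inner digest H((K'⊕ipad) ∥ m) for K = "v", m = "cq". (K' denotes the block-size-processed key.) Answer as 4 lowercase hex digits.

d9dd

Key "v" = 76 is 1 byte ≤ B = 4; zero-pad to 4 bytes: K' = 76 00 00 00.
K' ⊕ ipad = 40 36 36 36.
Inner input = 40 36 36 36 ∥ 63 71.
Inner hash: even-index sum = 217 mod 256 = 217; odd-index sum = 221 mod 256 = 221 → d9 dd.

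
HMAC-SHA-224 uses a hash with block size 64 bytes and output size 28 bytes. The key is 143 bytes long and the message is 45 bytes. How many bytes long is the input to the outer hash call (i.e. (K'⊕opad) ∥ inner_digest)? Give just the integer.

Key is 143 > 64 bytes, so it is hashed to 28 bytes then zero-padded to 64: |K'| = 64.
Outer input = (K'⊕opad) ∥ H(inner) → 64 + 28 = 92 bytes.

92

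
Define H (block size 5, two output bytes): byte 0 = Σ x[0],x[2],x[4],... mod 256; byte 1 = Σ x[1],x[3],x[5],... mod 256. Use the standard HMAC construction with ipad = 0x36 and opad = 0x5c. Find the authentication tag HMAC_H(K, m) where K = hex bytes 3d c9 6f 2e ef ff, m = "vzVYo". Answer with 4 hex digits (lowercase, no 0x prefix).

b0f2

Key hex bytes 3d c9 6f 2e ef ff is 6 bytes > B = 5, so hash it first: H(key) = 9b f6, then zero-pad to 5 bytes: K' = 9b f6 00 00 00.
K' ⊕ ipad = ad c0 36 36 36.  K' ⊕ opad = c7 aa 5c 5c 5c.
Inner input = (K'⊕ipad) ∥ m = ad c0 36 36 36 ∥ 76 7a 56 59 6f.
Inner hash: even-index sum = 492 mod 256 = 236; odd-index sum = 561 mod 256 = 49 → ec 31.
Outer input = (K'⊕opad) ∥ inner = c7 aa 5c 5c 5c ∥ ec 31.
Outer hash (tag): even-index sum = 432 mod 256 = 176; odd-index sum = 498 mod 256 = 242 → b0 f2.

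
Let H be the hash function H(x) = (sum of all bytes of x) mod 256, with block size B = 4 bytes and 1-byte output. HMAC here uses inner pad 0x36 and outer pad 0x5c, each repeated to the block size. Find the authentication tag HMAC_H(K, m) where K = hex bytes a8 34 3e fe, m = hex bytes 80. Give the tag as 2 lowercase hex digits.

50

Key hex bytes a8 34 3e fe is exactly B = 4 bytes: K' = a8 34 3e fe.
K' ⊕ ipad = 9e 02 08 c8.  K' ⊕ opad = f4 68 62 a2.
Inner input = (K'⊕ipad) ∥ m = 9e 02 08 c8 ∥ 80.
Inner hash: sum = 158+2+8+200+128 = 496; mod 256 = 240 → f0.
Outer input = (K'⊕opad) ∥ inner = f4 68 62 a2 ∥ f0.
Outer hash (tag): sum = 244+104+98+162+240 = 848; mod 256 = 80 → 50.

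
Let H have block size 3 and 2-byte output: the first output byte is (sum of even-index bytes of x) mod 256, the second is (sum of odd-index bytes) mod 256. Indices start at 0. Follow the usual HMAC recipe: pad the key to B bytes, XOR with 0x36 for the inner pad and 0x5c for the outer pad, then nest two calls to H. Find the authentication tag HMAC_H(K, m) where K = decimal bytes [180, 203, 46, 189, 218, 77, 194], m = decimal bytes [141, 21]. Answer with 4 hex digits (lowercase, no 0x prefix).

Key decimal bytes [180, 203, 46, 189, 218, 77, 194] = b4 cb 2e bd da 4d c2 is 7 bytes > B = 3, so hash it first: H(key) = 7e d5, then zero-pad to 3 bytes: K' = 7e d5 00.
K' ⊕ ipad = 48 e3 36.  K' ⊕ opad = 22 89 5c.
Inner input = (K'⊕ipad) ∥ m = 48 e3 36 ∥ 8d 15.
Inner hash: even-index sum = 147 mod 256 = 147; odd-index sum = 368 mod 256 = 112 → 93 70.
Outer input = (K'⊕opad) ∥ inner = 22 89 5c ∥ 93 70.
Outer hash (tag): even-index sum = 238 mod 256 = 238; odd-index sum = 284 mod 256 = 28 → ee 1c.

ee1c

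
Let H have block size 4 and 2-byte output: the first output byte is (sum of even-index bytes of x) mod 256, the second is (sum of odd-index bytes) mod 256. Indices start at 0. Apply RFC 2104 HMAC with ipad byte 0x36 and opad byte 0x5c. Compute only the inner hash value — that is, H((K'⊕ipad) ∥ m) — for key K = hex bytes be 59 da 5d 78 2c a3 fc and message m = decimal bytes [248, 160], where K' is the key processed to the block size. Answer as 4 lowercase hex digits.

b3be

Key hex bytes be 59 da 5d 78 2c a3 fc is 8 bytes > B = 4, so hash it first: H(key) = b3 de, then zero-pad to 4 bytes: K' = b3 de 00 00.
K' ⊕ ipad = 85 e8 36 36.
Inner input = 85 e8 36 36 ∥ f8 a0.
Inner hash: even-index sum = 435 mod 256 = 179; odd-index sum = 446 mod 256 = 190 → b3 be.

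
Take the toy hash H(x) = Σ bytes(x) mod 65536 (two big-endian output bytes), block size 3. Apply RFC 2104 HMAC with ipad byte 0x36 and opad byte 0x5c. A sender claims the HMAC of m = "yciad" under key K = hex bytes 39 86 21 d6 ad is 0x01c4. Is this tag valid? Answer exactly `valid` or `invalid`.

Key hex bytes 39 86 21 d6 ad is 5 bytes > B = 3, so hash it first: H(key) = 02 63, then zero-pad to 3 bytes: K' = 02 63 00.
K' ⊕ ipad = 34 55 36; K' ⊕ opad = 5e 3f 5c.
Inner hash: sum = 52+85+54+121+99+105+97+100 = 713 → 02 c9.
Outer hash (recomputed tag): sum = 94+63+92+2+201 = 452 → 01 c4.
Recomputed tag = 01c4; claimed = 01c4 → match.

valid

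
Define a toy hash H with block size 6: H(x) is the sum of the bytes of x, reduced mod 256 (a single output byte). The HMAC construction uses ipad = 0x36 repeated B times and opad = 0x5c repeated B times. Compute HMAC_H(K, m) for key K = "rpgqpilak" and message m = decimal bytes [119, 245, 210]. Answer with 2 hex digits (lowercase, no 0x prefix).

ac

Key "rpgqpilak" = 72 70 67 71 70 69 6c 61 6b is 9 bytes > B = 6, so hash it first: H(key) = cb, then zero-pad to 6 bytes: K' = cb 00 00 00 00 00.
K' ⊕ ipad = fd 36 36 36 36 36.  K' ⊕ opad = 97 5c 5c 5c 5c 5c.
Inner input = (K'⊕ipad) ∥ m = fd 36 36 36 36 36 ∥ 77 f5 d2.
Inner hash: sum = 253+54+54+54+54+54+119+245+210 = 1097; mod 256 = 73 → 49.
Outer input = (K'⊕opad) ∥ inner = 97 5c 5c 5c 5c 5c ∥ 49.
Outer hash (tag): sum = 151+92+92+92+92+92+73 = 684; mod 256 = 172 → ac.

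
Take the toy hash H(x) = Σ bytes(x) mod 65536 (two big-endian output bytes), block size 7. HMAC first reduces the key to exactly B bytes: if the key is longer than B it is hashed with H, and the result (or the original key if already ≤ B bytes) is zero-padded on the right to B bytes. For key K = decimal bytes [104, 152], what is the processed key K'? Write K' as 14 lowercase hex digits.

Key decimal bytes [104, 152] = 68 98 is 2 bytes ≤ B = 7; zero-pad to 7 bytes: K' = 68 98 00 00 00 00 00.

68980000000000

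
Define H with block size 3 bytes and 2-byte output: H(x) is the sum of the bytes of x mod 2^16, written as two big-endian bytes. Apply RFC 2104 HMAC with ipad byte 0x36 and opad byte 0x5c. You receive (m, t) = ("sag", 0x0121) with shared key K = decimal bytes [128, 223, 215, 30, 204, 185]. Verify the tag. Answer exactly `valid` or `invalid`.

invalid

Key decimal bytes [128, 223, 215, 30, 204, 185] = 80 df d7 1e cc b9 is 6 bytes > B = 3, so hash it first: H(key) = 03 d9, then zero-pad to 3 bytes: K' = 03 d9 00.
K' ⊕ ipad = 35 ef 36; K' ⊕ opad = 5f 85 5c.
Inner hash: sum = 53+239+54+115+97+103 = 661 → 02 95.
Outer hash (recomputed tag): sum = 95+133+92+2+149 = 471 → 01 d7.
Recomputed tag = 01d7; claimed = 0121 → mismatch.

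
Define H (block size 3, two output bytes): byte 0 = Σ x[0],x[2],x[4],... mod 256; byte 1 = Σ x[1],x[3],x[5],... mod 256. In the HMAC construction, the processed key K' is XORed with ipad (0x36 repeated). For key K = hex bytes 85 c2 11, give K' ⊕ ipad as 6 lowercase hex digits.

b3f427

Key hex bytes 85 c2 11 is exactly B = 3 bytes: K' = 85 c2 11.
XOR each byte with 0x36: 85⊕36=b3, c2⊕36=f4, 11⊕36=27.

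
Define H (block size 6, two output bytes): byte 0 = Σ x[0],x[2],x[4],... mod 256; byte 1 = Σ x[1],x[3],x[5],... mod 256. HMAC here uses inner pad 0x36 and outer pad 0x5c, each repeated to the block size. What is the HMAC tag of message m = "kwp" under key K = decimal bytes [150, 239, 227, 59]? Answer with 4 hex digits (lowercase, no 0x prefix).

Key decimal bytes [150, 239, 227, 59] = 96 ef e3 3b is 4 bytes ≤ B = 6; zero-pad to 6 bytes: K' = 96 ef e3 3b 00 00.
K' ⊕ ipad = a0 d9 d5 0d 36 36.  K' ⊕ opad = ca b3 bf 67 5c 5c.
Inner input = (K'⊕ipad) ∥ m = a0 d9 d5 0d 36 36 ∥ 6b 77 70.
Inner hash: even-index sum = 646 mod 256 = 134; odd-index sum = 403 mod 256 = 147 → 86 93.
Outer input = (K'⊕opad) ∥ inner = ca b3 bf 67 5c 5c ∥ 86 93.
Outer hash (tag): even-index sum = 619 mod 256 = 107; odd-index sum = 521 mod 256 = 9 → 6b 09.

6b09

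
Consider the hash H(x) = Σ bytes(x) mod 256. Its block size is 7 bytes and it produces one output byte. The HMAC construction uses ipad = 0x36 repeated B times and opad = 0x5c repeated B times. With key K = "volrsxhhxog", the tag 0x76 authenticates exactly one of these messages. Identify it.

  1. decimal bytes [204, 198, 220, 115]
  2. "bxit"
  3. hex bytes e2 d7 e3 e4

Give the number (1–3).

Key "volrsxhhxog" = 76 6f 6c 72 73 78 68 68 78 6f 67 is 11 bytes > B = 7, so hash it first: H(key) = cc, then zero-pad to 7 bytes: K' = cc 00 00 00 00 00 00.
K' ⊕ ipad = fa 36 36 36 36 36 36; K' ⊕ opad = 90 5c 5c 5c 5c 5c 5c.
m1: inner = H(fa 36 36 36 36 36 36 cc c6 dc 73) = 1f; tag = H(90 5c 5c 5c 5c 5c 5c 1f) = d7
m2: inner = H(fa 36 36 36 36 36 36 62 78 69 74) = f5; tag = H(90 5c 5c 5c 5c 5c 5c f5) = ad
m3: inner = H(fa 36 36 36 36 36 36 e2 d7 e3 e4) = be; tag = H(90 5c 5c 5c 5c 5c 5c be) = 76 ← matches

3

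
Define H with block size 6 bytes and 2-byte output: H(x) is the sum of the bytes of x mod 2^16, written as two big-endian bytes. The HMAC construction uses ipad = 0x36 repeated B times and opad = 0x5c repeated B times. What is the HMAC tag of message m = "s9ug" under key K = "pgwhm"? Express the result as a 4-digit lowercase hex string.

01a5

Key "pgwhm" = 70 67 77 68 6d is 5 bytes ≤ B = 6; zero-pad to 6 bytes: K' = 70 67 77 68 6d 00.
K' ⊕ ipad = 46 51 41 5e 5b 36.  K' ⊕ opad = 2c 3b 2b 34 31 5c.
Inner input = (K'⊕ipad) ∥ m = 46 51 41 5e 5b 36 ∥ 73 39 75 67.
Inner hash: sum = 70+81+65+94+91+54+115+57+117+103 = 847 → 03 4f.
Outer input = (K'⊕opad) ∥ inner = 2c 3b 2b 34 31 5c ∥ 03 4f.
Outer hash (tag): sum = 44+59+43+52+49+92+3+79 = 421 → 01 a5.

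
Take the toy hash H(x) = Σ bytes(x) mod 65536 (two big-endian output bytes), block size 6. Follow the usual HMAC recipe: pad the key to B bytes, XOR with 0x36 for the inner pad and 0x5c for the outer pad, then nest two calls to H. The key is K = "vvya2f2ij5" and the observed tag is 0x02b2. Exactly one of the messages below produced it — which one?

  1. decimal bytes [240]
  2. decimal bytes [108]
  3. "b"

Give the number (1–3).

3

Key "vvya2f2ij5" = 76 76 79 61 32 66 32 69 6a 35 is 10 bytes > B = 6, so hash it first: H(key) = 03 98, then zero-pad to 6 bytes: K' = 03 98 00 00 00 00.
K' ⊕ ipad = 35 ae 36 36 36 36; K' ⊕ opad = 5f c4 5c 5c 5c 5c.
m1: inner = H(35 ae 36 36 36 36 f0) = 02 ab; tag = H(5f c4 5c 5c 5c 5c 02 ab) = 0340
m2: inner = H(35 ae 36 36 36 36 6c) = 02 27; tag = H(5f c4 5c 5c 5c 5c 02 27) = 02bc
m3: inner = H(35 ae 36 36 36 36 62) = 02 1d; tag = H(5f c4 5c 5c 5c 5c 02 1d) = 02b2 ← matches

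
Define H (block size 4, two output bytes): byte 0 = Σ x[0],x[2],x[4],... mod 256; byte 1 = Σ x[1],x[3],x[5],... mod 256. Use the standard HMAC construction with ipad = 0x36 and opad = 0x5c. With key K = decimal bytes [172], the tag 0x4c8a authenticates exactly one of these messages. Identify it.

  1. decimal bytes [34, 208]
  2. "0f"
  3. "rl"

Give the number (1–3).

Key decimal bytes [172] = ac is 1 byte ≤ B = 4; zero-pad to 4 bytes: K' = ac 00 00 00.
K' ⊕ ipad = 9a 36 36 36; K' ⊕ opad = f0 5c 5c 5c.
m1: inner = H(9a 36 36 36 22 d0) = f2 3c; tag = H(f0 5c 5c 5c f2 3c) = 3ef4
m2: inner = H(9a 36 36 36 30 66) = 00 d2; tag = H(f0 5c 5c 5c 00 d2) = 4c8a ← matches
m3: inner = H(9a 36 36 36 72 6c) = 42 d8; tag = H(f0 5c 5c 5c 42 d8) = 8e90

2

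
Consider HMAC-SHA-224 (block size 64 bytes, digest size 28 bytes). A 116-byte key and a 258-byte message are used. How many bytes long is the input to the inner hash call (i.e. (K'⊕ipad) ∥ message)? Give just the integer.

322

Key is 116 > 64 bytes, so it is hashed to 28 bytes then zero-padded to 64: |K'| = 64.
Inner input = (K'⊕ipad) ∥ m → 64 + 258 = 322 bytes.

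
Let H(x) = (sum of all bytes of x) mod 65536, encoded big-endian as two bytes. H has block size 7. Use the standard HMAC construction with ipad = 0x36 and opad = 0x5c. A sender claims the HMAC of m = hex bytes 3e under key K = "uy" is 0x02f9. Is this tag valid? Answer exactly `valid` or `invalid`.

valid

Key "uy" = 75 79 is 2 bytes ≤ B = 7; zero-pad to 7 bytes: K' = 75 79 00 00 00 00 00.
K' ⊕ ipad = 43 4f 36 36 36 36 36; K' ⊕ opad = 29 25 5c 5c 5c 5c 5c.
Inner hash: sum = 67+79+54+54+54+54+54+62 = 478 → 01 de.
Outer hash (recomputed tag): sum = 41+37+92+92+92+92+92+1+222 = 761 → 02 f9.
Recomputed tag = 02f9; claimed = 02f9 → match.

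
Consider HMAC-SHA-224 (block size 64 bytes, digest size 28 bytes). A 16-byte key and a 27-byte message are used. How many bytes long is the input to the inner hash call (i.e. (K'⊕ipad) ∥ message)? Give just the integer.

Key is 16 ≤ 64 bytes, zero-padded: |K'| = 64.
Inner input = (K'⊕ipad) ∥ m → 64 + 27 = 91 bytes.

91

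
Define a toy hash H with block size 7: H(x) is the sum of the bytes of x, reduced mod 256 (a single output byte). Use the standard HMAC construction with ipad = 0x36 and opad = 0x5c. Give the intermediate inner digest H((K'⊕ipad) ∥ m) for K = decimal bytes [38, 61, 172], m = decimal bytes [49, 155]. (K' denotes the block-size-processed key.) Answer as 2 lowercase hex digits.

Key decimal bytes [38, 61, 172] = 26 3d ac is 3 bytes ≤ B = 7; zero-pad to 7 bytes: K' = 26 3d ac 00 00 00 00.
K' ⊕ ipad = 10 0b 9a 36 36 36 36.
Inner input = 10 0b 9a 36 36 36 36 ∥ 31 9b.
Inner hash: sum = 16+11+154+54+54+54+54+49+155 = 601; mod 256 = 89 → 59.

59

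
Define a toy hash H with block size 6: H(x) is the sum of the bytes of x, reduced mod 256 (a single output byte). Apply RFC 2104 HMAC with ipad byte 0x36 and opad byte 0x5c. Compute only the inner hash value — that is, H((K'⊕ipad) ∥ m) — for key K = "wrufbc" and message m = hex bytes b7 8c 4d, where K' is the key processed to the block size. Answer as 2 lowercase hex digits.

Key "wrufbc" = 77 72 75 66 62 63 is exactly B = 6 bytes: K' = 77 72 75 66 62 63.
K' ⊕ ipad = 41 44 43 50 54 55.
Inner input = 41 44 43 50 54 55 ∥ b7 8c 4d.
Inner hash: sum = 65+68+67+80+84+85+183+140+77 = 849; mod 256 = 81 → 51.

51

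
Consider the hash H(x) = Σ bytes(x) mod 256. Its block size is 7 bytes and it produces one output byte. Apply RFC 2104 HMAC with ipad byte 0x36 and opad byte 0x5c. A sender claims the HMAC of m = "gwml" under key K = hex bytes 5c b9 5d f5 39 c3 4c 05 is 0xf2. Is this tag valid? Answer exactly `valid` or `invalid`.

Key hex bytes 5c b9 5d f5 39 c3 4c 05 is 8 bytes > B = 7, so hash it first: H(key) = b4, then zero-pad to 7 bytes: K' = b4 00 00 00 00 00 00.
K' ⊕ ipad = 82 36 36 36 36 36 36; K' ⊕ opad = e8 5c 5c 5c 5c 5c 5c.
Inner hash: sum = 130+54+54+54+54+54+54+103+119+109+108 = 893; mod 256 = 125 → 7d.
Outer hash (recomputed tag): sum = 232+92+92+92+92+92+92+125 = 909; mod 256 = 141 → 8d.
Recomputed tag = 8d; claimed = f2 → mismatch.

invalid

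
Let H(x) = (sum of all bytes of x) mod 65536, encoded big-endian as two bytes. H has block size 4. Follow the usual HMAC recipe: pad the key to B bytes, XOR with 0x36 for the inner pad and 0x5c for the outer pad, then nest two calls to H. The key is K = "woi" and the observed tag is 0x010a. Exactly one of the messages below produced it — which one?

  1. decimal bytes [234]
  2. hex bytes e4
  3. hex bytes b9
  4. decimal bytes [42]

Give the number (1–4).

1

Key "woi" = 77 6f 69 is 3 bytes ≤ B = 4; zero-pad to 4 bytes: K' = 77 6f 69 00.
K' ⊕ ipad = 41 59 5f 36; K' ⊕ opad = 2b 33 35 5c.
m1: inner = H(41 59 5f 36 ea) = 02 19; tag = H(2b 33 35 5c 02 19) = 010a ← matches
m2: inner = H(41 59 5f 36 e4) = 02 13; tag = H(2b 33 35 5c 02 13) = 0104
m3: inner = H(41 59 5f 36 b9) = 01 e8; tag = H(2b 33 35 5c 01 e8) = 01d8
m4: inner = H(41 59 5f 36 2a) = 01 59; tag = H(2b 33 35 5c 01 59) = 0149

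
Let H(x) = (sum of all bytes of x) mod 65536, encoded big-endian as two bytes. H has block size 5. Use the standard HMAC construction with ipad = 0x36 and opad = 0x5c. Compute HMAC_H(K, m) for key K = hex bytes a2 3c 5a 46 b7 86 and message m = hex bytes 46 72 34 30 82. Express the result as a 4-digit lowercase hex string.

025d

Key hex bytes a2 3c 5a 46 b7 86 is 6 bytes > B = 5, so hash it first: H(key) = 02 bb, then zero-pad to 5 bytes: K' = 02 bb 00 00 00.
K' ⊕ ipad = 34 8d 36 36 36.  K' ⊕ opad = 5e e7 5c 5c 5c.
Inner input = (K'⊕ipad) ∥ m = 34 8d 36 36 36 ∥ 46 72 34 30 82.
Inner hash: sum = 52+141+54+54+54+70+114+52+48+130 = 769 → 03 01.
Outer input = (K'⊕opad) ∥ inner = 5e e7 5c 5c 5c ∥ 03 01.
Outer hash (tag): sum = 94+231+92+92+92+3+1 = 605 → 02 5d.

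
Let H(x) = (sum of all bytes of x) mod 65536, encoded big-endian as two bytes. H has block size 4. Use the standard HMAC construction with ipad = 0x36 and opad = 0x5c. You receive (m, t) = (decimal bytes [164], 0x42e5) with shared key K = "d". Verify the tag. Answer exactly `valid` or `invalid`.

invalid

Key "d" = 64 is 1 byte ≤ B = 4; zero-pad to 4 bytes: K' = 64 00 00 00.
K' ⊕ ipad = 52 36 36 36; K' ⊕ opad = 38 5c 5c 5c.
Inner hash: sum = 82+54+54+54+164 = 408 → 01 98.
Outer hash (recomputed tag): sum = 56+92+92+92+1+152 = 485 → 01 e5.
Recomputed tag = 01e5; claimed = 42e5 → mismatch.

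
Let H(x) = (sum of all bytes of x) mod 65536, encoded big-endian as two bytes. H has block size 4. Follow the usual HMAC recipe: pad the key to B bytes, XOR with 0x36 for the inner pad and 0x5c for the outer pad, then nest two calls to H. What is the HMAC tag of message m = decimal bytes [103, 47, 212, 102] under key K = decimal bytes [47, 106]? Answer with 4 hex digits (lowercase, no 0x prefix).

0214

Key decimal bytes [47, 106] = 2f 6a is 2 bytes ≤ B = 4; zero-pad to 4 bytes: K' = 2f 6a 00 00.
K' ⊕ ipad = 19 5c 36 36.  K' ⊕ opad = 73 36 5c 5c.
Inner input = (K'⊕ipad) ∥ m = 19 5c 36 36 ∥ 67 2f d4 66.
Inner hash: sum = 25+92+54+54+103+47+212+102 = 689 → 02 b1.
Outer input = (K'⊕opad) ∥ inner = 73 36 5c 5c ∥ 02 b1.
Outer hash (tag): sum = 115+54+92+92+2+177 = 532 → 02 14.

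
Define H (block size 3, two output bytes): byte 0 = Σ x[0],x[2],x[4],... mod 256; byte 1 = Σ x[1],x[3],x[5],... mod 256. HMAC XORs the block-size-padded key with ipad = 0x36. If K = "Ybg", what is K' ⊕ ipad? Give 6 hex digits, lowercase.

6f5451

Key "Ybg" = 59 62 67 is exactly B = 3 bytes: K' = 59 62 67.
XOR each byte with 0x36: 59⊕36=6f, 62⊕36=54, 67⊕36=51.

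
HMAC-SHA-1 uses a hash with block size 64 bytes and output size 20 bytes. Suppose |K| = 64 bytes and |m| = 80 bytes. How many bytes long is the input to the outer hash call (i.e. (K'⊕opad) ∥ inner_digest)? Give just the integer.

Key is 64 ≤ 64 bytes, zero-padded: |K'| = 64.
Outer input = (K'⊕opad) ∥ H(inner) → 64 + 20 = 84 bytes.

84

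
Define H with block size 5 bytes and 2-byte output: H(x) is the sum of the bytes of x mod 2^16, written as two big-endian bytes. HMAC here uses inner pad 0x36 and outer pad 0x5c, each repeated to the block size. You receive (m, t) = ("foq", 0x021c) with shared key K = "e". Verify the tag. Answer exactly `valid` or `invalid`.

Key "e" = 65 is 1 byte ≤ B = 5; zero-pad to 5 bytes: K' = 65 00 00 00 00.
K' ⊕ ipad = 53 36 36 36 36; K' ⊕ opad = 39 5c 5c 5c 5c.
Inner hash: sum = 83+54+54+54+54+102+111+113 = 625 → 02 71.
Outer hash (recomputed tag): sum = 57+92+92+92+92+2+113 = 540 → 02 1c.
Recomputed tag = 021c; claimed = 021c → match.

valid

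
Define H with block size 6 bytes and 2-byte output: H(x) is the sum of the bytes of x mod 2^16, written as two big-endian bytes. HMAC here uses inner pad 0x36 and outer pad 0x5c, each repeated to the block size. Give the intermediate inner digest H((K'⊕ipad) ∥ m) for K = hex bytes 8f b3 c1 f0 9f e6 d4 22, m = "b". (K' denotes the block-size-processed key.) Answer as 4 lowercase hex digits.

01c5

Key hex bytes 8f b3 c1 f0 9f e6 d4 22 is 8 bytes > B = 6, so hash it first: H(key) = 05 6e, then zero-pad to 6 bytes: K' = 05 6e 00 00 00 00.
K' ⊕ ipad = 33 58 36 36 36 36.
Inner input = 33 58 36 36 36 36 ∥ 62.
Inner hash: sum = 51+88+54+54+54+54+98 = 453 → 01 c5.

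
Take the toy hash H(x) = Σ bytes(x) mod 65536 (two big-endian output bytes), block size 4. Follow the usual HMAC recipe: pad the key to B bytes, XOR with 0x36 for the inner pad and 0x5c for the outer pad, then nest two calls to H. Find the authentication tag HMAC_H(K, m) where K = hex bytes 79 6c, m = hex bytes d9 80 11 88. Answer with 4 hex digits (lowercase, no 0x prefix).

0117

Key hex bytes 79 6c is 2 bytes ≤ B = 4; zero-pad to 4 bytes: K' = 79 6c 00 00.
K' ⊕ ipad = 4f 5a 36 36.  K' ⊕ opad = 25 30 5c 5c.
Inner input = (K'⊕ipad) ∥ m = 4f 5a 36 36 ∥ d9 80 11 88.
Inner hash: sum = 79+90+54+54+217+128+17+136 = 775 → 03 07.
Outer input = (K'⊕opad) ∥ inner = 25 30 5c 5c ∥ 03 07.
Outer hash (tag): sum = 37+48+92+92+3+7 = 279 → 01 17.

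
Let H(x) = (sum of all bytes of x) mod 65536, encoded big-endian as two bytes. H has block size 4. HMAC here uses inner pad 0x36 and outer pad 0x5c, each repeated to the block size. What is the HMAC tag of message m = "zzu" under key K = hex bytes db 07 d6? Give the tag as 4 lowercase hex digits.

0268

Key hex bytes db 07 d6 is 3 bytes ≤ B = 4; zero-pad to 4 bytes: K' = db 07 d6 00.
K' ⊕ ipad = ed 31 e0 36.  K' ⊕ opad = 87 5b 8a 5c.
Inner input = (K'⊕ipad) ∥ m = ed 31 e0 36 ∥ 7a 7a 75.
Inner hash: sum = 237+49+224+54+122+122+117 = 925 → 03 9d.
Outer input = (K'⊕opad) ∥ inner = 87 5b 8a 5c ∥ 03 9d.
Outer hash (tag): sum = 135+91+138+92+3+157 = 616 → 02 68.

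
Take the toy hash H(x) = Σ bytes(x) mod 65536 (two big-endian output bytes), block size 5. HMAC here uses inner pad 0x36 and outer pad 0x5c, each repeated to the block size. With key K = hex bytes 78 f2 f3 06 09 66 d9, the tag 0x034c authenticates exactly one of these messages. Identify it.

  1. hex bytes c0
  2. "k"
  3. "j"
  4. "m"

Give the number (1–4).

4

Key hex bytes 78 f2 f3 06 09 66 d9 is 7 bytes > B = 5, so hash it first: H(key) = 03 ab, then zero-pad to 5 bytes: K' = 03 ab 00 00 00.
K' ⊕ ipad = 35 9d 36 36 36; K' ⊕ opad = 5f f7 5c 5c 5c.
m1: inner = H(35 9d 36 36 36 c0) = 02 34; tag = H(5f f7 5c 5c 5c 02 34) = 02a0
m2: inner = H(35 9d 36 36 36 6b) = 01 df; tag = H(5f f7 5c 5c 5c 01 df) = 034a
m3: inner = H(35 9d 36 36 36 6a) = 01 de; tag = H(5f f7 5c 5c 5c 01 de) = 0349
m4: inner = H(35 9d 36 36 36 6d) = 01 e1; tag = H(5f f7 5c 5c 5c 01 e1) = 034c ← matches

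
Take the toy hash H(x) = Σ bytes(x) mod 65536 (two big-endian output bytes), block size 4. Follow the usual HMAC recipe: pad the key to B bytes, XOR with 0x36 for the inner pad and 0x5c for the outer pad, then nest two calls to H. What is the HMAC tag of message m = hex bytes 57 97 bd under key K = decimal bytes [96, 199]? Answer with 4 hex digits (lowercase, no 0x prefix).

01f0

Key decimal bytes [96, 199] = 60 c7 is 2 bytes ≤ B = 4; zero-pad to 4 bytes: K' = 60 c7 00 00.
K' ⊕ ipad = 56 f1 36 36.  K' ⊕ opad = 3c 9b 5c 5c.
Inner input = (K'⊕ipad) ∥ m = 56 f1 36 36 ∥ 57 97 bd.
Inner hash: sum = 86+241+54+54+87+151+189 = 862 → 03 5e.
Outer input = (K'⊕opad) ∥ inner = 3c 9b 5c 5c ∥ 03 5e.
Outer hash (tag): sum = 60+155+92+92+3+94 = 496 → 01 f0.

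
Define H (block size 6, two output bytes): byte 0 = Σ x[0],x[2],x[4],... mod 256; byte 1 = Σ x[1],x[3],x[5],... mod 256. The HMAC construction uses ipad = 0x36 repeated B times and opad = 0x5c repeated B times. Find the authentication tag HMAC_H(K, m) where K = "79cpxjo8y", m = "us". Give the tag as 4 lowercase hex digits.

Key "79cpxjo8y" = 37 39 63 70 78 6a 6f 38 79 is 9 bytes > B = 6, so hash it first: H(key) = fa 4b, then zero-pad to 6 bytes: K' = fa 4b 00 00 00 00.
K' ⊕ ipad = cc 7d 36 36 36 36.  K' ⊕ opad = a6 17 5c 5c 5c 5c.
Inner input = (K'⊕ipad) ∥ m = cc 7d 36 36 36 36 ∥ 75 73.
Inner hash: even-index sum = 429 mod 256 = 173; odd-index sum = 348 mod 256 = 92 → ad 5c.
Outer input = (K'⊕opad) ∥ inner = a6 17 5c 5c 5c 5c ∥ ad 5c.
Outer hash (tag): even-index sum = 523 mod 256 = 11; odd-index sum = 299 mod 256 = 43 → 0b 2b.

0b2b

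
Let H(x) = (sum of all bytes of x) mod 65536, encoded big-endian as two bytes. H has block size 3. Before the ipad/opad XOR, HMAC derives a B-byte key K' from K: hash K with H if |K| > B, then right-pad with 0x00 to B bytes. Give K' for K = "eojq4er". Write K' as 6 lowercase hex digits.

02ba00

|K| = 7 > B = 3, so first hash the key.
H(K): sum = 101+111+106+113+52+101+114 = 698 → 02 ba.
Zero-pad H(K) = 02 ba to 3 bytes: K' = 02 ba 00.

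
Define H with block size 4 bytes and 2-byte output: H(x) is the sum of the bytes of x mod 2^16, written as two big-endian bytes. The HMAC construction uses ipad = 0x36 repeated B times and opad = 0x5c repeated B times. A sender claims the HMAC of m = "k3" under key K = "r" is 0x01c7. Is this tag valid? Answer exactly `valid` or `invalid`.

Key "r" = 72 is 1 byte ≤ B = 4; zero-pad to 4 bytes: K' = 72 00 00 00.
K' ⊕ ipad = 44 36 36 36; K' ⊕ opad = 2e 5c 5c 5c.
Inner hash: sum = 68+54+54+54+107+51 = 388 → 01 84.
Outer hash (recomputed tag): sum = 46+92+92+92+1+132 = 455 → 01 c7.
Recomputed tag = 01c7; claimed = 01c7 → match.

valid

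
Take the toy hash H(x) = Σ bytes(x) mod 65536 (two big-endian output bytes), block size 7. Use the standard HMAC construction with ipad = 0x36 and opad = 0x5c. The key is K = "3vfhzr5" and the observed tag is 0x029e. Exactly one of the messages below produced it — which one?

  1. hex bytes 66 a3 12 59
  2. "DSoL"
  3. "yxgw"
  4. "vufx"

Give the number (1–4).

Key "3vfhzr5" = 33 76 66 68 7a 72 35 is exactly B = 7 bytes: K' = 33 76 66 68 7a 72 35.
K' ⊕ ipad = 05 40 50 5e 4c 44 03; K' ⊕ opad = 6f 2a 3a 34 26 2e 69.
m1: inner = H(05 40 50 5e 4c 44 03 66 a3 12 59) = 02 fa; tag = H(6f 2a 3a 34 26 2e 69 02 fa) = 02c0
m2: inner = H(05 40 50 5e 4c 44 03 44 53 6f 4c) = 02 d8; tag = H(6f 2a 3a 34 26 2e 69 02 d8) = 029e ← matches
m3: inner = H(05 40 50 5e 4c 44 03 79 78 67 77) = 03 55; tag = H(6f 2a 3a 34 26 2e 69 03 55) = 021c
m4: inner = H(05 40 50 5e 4c 44 03 76 75 66 78) = 03 4f; tag = H(6f 2a 3a 34 26 2e 69 03 4f) = 0216

2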